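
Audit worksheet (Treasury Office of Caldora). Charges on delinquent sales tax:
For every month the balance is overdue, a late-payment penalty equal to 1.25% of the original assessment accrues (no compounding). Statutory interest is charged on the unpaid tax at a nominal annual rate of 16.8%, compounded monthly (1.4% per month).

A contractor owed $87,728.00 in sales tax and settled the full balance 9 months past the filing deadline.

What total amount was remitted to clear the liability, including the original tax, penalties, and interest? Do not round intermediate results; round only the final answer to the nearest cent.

$109,290.79

Late-payment penalty = 1.25% × $87,728.00 × 9 mo = $9,869.40
Interest: $87,728.00 × ((1 + 0.014)^9 − 1) = $87,728.00 × 0.1332914… = $11,693.3884…
Total = $87,728.00 + $9,869.4000 + $11,693.3884… = $109,290.79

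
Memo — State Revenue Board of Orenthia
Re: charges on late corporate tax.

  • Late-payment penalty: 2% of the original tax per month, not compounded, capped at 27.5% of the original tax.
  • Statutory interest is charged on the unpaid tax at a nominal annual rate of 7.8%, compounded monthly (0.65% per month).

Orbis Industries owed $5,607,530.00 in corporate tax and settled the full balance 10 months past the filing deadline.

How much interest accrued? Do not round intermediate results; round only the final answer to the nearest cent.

$375,337.68

Interest: $5,607,530.00 × ((1 + 0.0065)^10 − 1) = $5,607,530.00 × 0.0669346… = $375,337.6811…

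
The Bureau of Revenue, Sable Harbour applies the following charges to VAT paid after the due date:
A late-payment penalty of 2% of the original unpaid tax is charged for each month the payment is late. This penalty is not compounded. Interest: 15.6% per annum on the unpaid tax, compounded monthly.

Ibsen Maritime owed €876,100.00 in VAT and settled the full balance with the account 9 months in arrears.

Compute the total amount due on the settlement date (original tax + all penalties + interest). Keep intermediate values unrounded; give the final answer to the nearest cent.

€1,141,796.77

Late-payment penalty: 9 × 2% × €876,100.00 = €157,698.00
Interest (15.6%/yr ÷ 12 = 1.3%/month): €876,100.00 × ((1 + 0.013)^9 − 1) = €107,998.7691…
Total = €876,100.00 + €157,698.0000 + €107,998.7691… = €1,141,796.77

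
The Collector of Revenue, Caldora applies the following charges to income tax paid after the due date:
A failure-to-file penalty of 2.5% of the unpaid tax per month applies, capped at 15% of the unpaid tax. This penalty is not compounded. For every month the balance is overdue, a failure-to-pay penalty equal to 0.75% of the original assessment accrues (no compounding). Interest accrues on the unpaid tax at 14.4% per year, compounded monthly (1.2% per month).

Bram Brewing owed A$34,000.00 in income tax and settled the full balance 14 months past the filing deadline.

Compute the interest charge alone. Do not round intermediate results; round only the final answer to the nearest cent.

A$6,179.64

Interest: A$34,000.00 × ((1 + 0.012)^14 − 1) = A$34,000.00 × 0.1817543… = A$6,179.6447…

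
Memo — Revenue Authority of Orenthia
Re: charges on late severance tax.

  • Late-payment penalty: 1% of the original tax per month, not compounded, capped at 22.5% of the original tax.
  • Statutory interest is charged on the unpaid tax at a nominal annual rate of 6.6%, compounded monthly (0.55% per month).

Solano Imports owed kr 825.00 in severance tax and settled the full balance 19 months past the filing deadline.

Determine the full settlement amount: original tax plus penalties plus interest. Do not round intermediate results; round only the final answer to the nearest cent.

Penalty: 19 × 1% × kr 825.00 = kr 156.75 (below the 22.5% cap of kr 185.63…)
Interest: kr 825.00 × ((1 + 0.0055)^19 − 1) = kr 825.00 × 0.1098376… = kr 90.6160…
Total = kr 825.00 + kr 156.7500 + kr 90.6160… = kr 1,072.37

kr 1,072.37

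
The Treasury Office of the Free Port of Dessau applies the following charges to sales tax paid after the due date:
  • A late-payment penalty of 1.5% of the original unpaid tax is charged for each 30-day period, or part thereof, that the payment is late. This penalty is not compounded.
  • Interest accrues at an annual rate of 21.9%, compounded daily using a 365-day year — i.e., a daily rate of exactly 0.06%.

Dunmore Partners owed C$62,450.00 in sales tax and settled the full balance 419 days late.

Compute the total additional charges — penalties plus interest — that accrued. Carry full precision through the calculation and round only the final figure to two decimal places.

Penalty periods: ⌈419/30⌉ = 14; penalty = 14 × 1.5% × C$62,450.00 = C$13,114.50
Interest: C$62,450.00 × ((1 + 0.0006)^419 − 1) = C$62,450.00 × 0.28572738… = C$17,843.6747…
Penalties + interest = C$13,114.5000 + C$17,843.6747… = C$30,958.17

C$30,958.17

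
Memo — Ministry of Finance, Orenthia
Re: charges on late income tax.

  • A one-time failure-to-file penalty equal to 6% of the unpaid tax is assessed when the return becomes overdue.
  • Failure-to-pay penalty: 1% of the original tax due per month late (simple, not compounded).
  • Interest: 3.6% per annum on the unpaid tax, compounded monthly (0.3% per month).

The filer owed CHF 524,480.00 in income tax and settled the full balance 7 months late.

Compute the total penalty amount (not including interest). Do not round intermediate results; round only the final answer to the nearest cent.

Failure-to-file penalty: 6% × CHF 524,480.00 = CHF 31,468.80
Failure-to-pay penalty = 1% × CHF 524,480.00 × 7 mo = CHF 36,713.60
Total penalty = CHF 31,468.80 + CHF 36,713.60 = CHF 68,182.40

CHF 68,182.40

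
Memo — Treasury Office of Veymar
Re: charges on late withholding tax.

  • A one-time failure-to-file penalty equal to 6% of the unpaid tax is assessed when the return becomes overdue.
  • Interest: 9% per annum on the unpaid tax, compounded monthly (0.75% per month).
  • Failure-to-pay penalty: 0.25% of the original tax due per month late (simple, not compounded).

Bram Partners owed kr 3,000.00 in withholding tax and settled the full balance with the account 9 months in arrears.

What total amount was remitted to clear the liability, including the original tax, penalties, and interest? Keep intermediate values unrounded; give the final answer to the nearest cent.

Failure-to-file penalty: 6% × kr 3,000.00 = kr 180.00
Failure-to-pay penalty: 9 × 0.25% × kr 3,000.00 = kr 67.50
Interest: kr 3,000.00 × ((1 + 0.0075)^9 − 1) = kr 3,000.00 × 0.0695608… = kr 208.6825…
Total = kr 3,000.00 + kr 247.5000 + kr 208.6825… = kr 3,456.18

kr 3,456.18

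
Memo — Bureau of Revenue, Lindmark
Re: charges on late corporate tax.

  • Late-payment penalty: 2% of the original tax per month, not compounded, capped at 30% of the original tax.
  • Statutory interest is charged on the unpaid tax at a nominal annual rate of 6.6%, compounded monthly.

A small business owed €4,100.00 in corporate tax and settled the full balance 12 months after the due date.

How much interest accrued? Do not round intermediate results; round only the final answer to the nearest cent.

€278.94

Interest (6.6%/yr ÷ 12 = 0.55%/month): €4,100.00 × ((1 + 0.0055)^12 − 1) = €278.9376…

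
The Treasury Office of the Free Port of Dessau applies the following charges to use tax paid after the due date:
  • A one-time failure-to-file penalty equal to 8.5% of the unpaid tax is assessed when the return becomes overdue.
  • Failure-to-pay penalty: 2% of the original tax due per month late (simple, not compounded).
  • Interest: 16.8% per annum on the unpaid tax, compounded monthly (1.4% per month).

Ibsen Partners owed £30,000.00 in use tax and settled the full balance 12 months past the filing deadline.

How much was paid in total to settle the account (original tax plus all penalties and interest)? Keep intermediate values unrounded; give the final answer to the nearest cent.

Failure-to-file penalty: 8.5% × £30,000.00 = £2,550.00
Failure-to-pay penalty = 2% × £30,000.00 × 12 mo = £7,200.00
Interest: £30,000.00 × ((1 + 0.014)^12 − 1) = £30,000.00 × 0.1815591… = £5,446.7739…
Total = £30,000.00 + £9,750.0000 + £5,446.7739… = £45,196.77

£45,196.77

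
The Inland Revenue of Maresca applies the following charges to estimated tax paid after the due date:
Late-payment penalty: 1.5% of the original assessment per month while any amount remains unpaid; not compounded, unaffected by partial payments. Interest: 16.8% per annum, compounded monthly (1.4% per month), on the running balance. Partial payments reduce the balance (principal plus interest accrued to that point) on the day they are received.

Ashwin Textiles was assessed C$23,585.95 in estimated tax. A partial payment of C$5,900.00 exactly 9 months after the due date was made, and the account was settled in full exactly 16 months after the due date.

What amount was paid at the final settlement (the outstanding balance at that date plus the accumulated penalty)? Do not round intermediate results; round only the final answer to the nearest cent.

Balance at month 9: C$23,585.9500 × (1 + 0.014)^9 = C$26,729.7544…
After C$5,900.00 payment: C$26,729.7544… − C$5,900.00 = C$20,829.7544…
Balance at month 16: C$20,829.7544… × (1 + 0.014)^7 = C$22,958.8343…
Penalty: 16 × 1.5% × C$23,585.95 = C$5,660.63…
Final settlement = outstanding balance + penalty = C$22,958.8343… + C$5,660.63… = C$28,619.46

C$28,619.46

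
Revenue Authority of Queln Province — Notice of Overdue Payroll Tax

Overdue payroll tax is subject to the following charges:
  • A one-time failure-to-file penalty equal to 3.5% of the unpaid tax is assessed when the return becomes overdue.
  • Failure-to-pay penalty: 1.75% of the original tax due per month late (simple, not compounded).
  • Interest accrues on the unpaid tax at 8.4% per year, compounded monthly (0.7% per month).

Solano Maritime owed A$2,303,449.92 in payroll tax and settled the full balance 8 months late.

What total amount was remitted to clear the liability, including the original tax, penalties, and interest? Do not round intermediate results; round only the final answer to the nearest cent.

Failure-to-file penalty: 3.5% × A$2,303,449.92 = A$80,620.75…
Failure-to-pay penalty = 1.75% × A$2,303,449.92 × 8 mo = A$322,482.99…
Interest: A$2,303,449.92 × ((1 + 0.007)^8 − 1) = A$2,303,449.92 × 0.0573914… = A$132,198.1628…
Total = A$2,303,449.92 + A$403,103.7360 + A$132,198.1628… = A$2,838,751.82

A$2,838,751.82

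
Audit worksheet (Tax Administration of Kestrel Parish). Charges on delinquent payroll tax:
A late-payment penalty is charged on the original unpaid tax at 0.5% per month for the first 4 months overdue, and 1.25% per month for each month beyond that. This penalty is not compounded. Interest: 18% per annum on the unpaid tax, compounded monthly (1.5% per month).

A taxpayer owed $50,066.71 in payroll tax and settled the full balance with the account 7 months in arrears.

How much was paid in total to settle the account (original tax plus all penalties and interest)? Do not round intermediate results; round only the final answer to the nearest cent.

$58,445.12

Penalty, months 1–4: 4 × 0.5% × $50,066.71 = $1,001.33…
Penalty, months 5–7: 3 × 1.25% × $50,066.71 = $1,877.50…
Interest: $50,066.71 × ((1 + 0.015)^7 − 1) = $50,066.71 × 0.1098449… = $5,499.5734…
Total = $50,066.71 + $2,878.8358… + $5,499.5734… = $58,445.12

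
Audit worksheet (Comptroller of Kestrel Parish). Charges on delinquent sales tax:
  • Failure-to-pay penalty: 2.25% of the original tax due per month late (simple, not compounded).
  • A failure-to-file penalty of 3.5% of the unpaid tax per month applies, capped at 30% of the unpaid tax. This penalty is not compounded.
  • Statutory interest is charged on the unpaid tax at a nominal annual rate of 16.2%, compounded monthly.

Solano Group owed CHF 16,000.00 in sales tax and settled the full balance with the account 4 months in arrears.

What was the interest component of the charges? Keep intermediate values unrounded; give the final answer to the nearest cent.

CHF 881.65

Interest (16.2%/yr ÷ 12 = 1.35%/month): CHF 16,000.00 × ((1 + 0.0135)^4 − 1) = CHF 881.6540…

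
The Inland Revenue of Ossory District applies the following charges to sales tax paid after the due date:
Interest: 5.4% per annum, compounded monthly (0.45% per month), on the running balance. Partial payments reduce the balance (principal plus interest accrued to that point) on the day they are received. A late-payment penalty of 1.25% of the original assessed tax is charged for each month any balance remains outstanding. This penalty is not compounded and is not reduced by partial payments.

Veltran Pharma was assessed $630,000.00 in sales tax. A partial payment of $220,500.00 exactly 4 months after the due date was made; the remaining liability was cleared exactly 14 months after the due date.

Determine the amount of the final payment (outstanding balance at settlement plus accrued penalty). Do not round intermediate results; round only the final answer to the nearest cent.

$550,496.23

Balance at month 4: $630,000.0000 × (1 + 0.0045)^4 = $641,416.7749…
After $220,500.00 payment: $641,416.7749… − $220,500.00 = $420,916.7749…
Balance at month 14: $420,916.7749… × (1 + 0.0045)^10 = $440,246.2293…
Penalty: 14 × 1.25% × $630,000.00 = $110,250.00
Final settlement = outstanding balance + penalty = $440,246.2293… + $110,250.00 = $550,496.23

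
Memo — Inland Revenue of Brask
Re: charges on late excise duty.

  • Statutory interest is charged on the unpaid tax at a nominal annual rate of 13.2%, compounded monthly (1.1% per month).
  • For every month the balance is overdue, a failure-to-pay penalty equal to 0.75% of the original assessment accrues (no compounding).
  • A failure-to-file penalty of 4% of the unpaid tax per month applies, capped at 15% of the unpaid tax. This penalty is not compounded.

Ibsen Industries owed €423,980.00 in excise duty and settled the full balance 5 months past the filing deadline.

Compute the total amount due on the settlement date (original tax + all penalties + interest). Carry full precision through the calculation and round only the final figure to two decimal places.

Failure-to-file: 5 × 4% × €423,980.00 = €84,796.00, capped at 15% × €423,980.00 = €63,597.00
Failure-to-pay penalty = 0.75% × €423,980.00 × 5 mo = €15,899.25
Interest: €423,980.00 × ((1 + 0.011)^5 − 1) = €423,980.00 × 0.0562234… = €23,837.5901…
Total = €423,980.00 + €79,496.2500 + €23,837.5901… = €527,313.84

€527,313.84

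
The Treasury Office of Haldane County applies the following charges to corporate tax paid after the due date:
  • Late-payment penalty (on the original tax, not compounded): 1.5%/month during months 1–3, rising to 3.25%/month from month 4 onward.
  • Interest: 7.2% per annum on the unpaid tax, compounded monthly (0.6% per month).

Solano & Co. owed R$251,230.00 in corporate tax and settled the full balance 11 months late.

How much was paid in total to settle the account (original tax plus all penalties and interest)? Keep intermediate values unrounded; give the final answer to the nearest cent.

R$344,942.83

Penalty, months 1–3: 3 × 1.5% × R$251,230.00 = R$11,305.35
Penalty, months 4–11: 8 × 3.25% × R$251,230.00 = R$65,319.80
Interest: R$251,230.00 × ((1 + 0.006)^11 − 1) = R$251,230.00 × 0.0680161… = R$17,087.6776…
Total = R$251,230.00 + R$76,625.1500 + R$17,087.6776… = R$344,942.83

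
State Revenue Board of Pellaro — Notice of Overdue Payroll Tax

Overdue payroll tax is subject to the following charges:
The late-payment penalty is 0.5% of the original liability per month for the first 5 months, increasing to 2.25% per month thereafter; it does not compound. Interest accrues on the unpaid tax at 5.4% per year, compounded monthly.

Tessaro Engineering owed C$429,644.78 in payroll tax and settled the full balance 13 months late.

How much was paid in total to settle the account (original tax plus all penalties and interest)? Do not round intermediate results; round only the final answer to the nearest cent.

C$543,546.13

Penalty, months 1–5: 5 × 0.5% × C$429,644.78 = C$10,741.12…
Penalty, months 6–13: 8 × 2.25% × C$429,644.78 = C$77,336.06…
Interest (5.4%/yr ÷ 12 = 0.45%/month): C$429,644.78 × ((1 + 0.0045)^13 − 1) = C$25,824.1679…
Total = C$429,644.78 + C$88,077.1799 + C$25,824.1679… = C$543,546.13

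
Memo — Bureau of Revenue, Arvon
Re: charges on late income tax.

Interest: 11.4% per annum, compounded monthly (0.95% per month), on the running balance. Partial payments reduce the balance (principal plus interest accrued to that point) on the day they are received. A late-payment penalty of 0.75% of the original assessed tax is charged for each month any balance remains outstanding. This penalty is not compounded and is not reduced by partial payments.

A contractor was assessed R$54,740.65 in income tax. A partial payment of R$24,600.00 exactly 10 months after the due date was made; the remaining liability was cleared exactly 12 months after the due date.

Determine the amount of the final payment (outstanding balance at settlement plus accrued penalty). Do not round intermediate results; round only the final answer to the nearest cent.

Balance at month 10: R$54,740.6500 × (1 + 0.0095)^10 = R$60,169.0539…
After R$24,600.00 payment: R$60,169.0539… − R$24,600.00 = R$35,569.0539…
Balance at month 12: R$35,569.0539… × (1 + 0.0095)^2 = R$36,248.0760…
Penalty: 12 × 0.75% × R$54,740.65 = R$4,926.66…
Final settlement = outstanding balance + penalty = R$36,248.0760… + R$4,926.66… = R$41,174.73

R$41,174.73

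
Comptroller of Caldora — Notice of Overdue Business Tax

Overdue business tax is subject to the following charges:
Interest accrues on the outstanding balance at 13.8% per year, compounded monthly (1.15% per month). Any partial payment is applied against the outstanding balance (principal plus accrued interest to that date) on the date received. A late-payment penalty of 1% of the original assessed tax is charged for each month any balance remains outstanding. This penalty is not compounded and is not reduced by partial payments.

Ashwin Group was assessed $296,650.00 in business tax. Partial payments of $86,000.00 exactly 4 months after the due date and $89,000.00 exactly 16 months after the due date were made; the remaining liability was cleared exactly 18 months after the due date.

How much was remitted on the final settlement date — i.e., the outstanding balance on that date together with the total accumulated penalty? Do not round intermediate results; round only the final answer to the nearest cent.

Balance at month 4: $296,650.0000 × (1 + 0.0115)^4 = $310,533.1016…
After $86,000.00 payment: $310,533.1016… − $86,000.00 = $224,533.1016…
Balance at month 16: $224,533.1016… × (1 + 0.0115)^12 = $257,555.6141…
After $89,000.00 payment: $257,555.6141… − $89,000.00 = $168,555.6141…
Balance at month 18: $168,555.6141… × (1 + 0.0115)^2 = $172,454.6847…
Penalty: 18 × 1% × $296,650.00 = $53,397.00
Final settlement = outstanding balance + penalty = $172,454.6847… + $53,397.00 = $225,851.68

$225,851.68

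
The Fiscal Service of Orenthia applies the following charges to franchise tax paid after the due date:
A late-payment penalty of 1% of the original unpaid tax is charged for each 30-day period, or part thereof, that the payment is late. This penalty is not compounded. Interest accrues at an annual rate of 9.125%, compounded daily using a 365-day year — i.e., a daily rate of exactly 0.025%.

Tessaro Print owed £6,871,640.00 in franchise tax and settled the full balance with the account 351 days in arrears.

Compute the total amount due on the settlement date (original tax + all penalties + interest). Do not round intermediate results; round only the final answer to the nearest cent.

£8,326,388.08

Penalty periods: ⌈351/30⌉ = 12; penalty = 12 × 1% × £6,871,640.00 = £824,596.80
Interest: £6,871,640.00 × ((1 + 0.00025)^351 − 1) = £6,871,640.00 × 0.09170319… = £630,151.2840…
Total = £6,871,640.00 + £824,596.8000 + £630,151.2840… = £8,326,388.08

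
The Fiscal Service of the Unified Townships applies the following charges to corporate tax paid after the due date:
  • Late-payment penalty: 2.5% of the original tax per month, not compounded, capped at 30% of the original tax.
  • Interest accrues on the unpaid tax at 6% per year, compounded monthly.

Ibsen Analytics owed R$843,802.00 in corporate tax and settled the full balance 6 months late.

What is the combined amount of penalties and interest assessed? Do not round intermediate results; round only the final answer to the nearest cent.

R$152,202.90

Penalty: 6 × 2.5% × R$843,802.00 = R$126,570.30 (below the 30% cap of R$253,140.60)
Interest (6%/yr ÷ 12 = 0.5%/month): R$843,802.00 × ((1 + 0.005)^6 − 1) = R$25,632.6032…
Penalties + interest = R$126,570.3000 + R$25,632.6032… = R$152,202.90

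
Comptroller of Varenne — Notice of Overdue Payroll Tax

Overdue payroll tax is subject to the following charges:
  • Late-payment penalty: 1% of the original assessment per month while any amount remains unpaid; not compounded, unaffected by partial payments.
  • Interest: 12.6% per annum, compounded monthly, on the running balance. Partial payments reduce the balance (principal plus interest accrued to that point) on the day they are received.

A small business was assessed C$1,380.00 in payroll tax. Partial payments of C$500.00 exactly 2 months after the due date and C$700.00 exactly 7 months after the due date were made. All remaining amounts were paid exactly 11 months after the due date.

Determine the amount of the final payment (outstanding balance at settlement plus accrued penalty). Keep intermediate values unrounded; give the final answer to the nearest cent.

Monthly rate = 12.6% ÷ 12 = 1.05%
Balance at month 2: C$1,380.0000 × (1 + 0.0105)^2 = C$1,409.1321…
After C$500.00 payment: C$1,409.1321… − C$500.00 = C$909.1321…
Balance at month 7: C$909.1321… × (1 + 0.0105)^5 = C$957.8745…
After C$700.00 payment: C$957.8745… − C$700.00 = C$257.8745…
Balance at month 11: C$257.8745… × (1 + 0.0105)^4 = C$268.8770…
Penalty: 11 × 1% × C$1,380.00 = C$151.80
Final settlement = outstanding balance + penalty = C$268.8770… + C$151.80 = C$420.68

C$420.68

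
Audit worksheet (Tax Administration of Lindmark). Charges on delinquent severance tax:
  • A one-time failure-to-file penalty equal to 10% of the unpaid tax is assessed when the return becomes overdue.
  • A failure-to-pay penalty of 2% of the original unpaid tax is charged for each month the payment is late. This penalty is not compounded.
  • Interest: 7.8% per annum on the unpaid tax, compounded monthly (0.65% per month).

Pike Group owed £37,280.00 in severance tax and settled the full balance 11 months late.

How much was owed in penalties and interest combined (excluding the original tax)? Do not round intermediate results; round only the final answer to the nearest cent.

Failure-to-file penalty: 10% × £37,280.00 = £3,728.00
Failure-to-pay penalty: 11 × 2% × £37,280.00 = £8,201.60
Interest: £37,280.00 × ((1 + 0.0065)^11 − 1) = £37,280.00 × 0.0738697… = £2,753.8608…
Penalties + interest = £11,929.6000 + £2,753.8608… = £14,683.46

£14,683.46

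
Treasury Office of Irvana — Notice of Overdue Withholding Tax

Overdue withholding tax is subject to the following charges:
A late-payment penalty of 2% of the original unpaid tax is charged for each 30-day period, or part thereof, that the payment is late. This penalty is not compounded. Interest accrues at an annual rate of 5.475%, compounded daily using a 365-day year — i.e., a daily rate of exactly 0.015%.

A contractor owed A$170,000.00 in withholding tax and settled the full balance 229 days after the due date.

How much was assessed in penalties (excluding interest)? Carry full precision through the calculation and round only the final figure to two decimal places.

Penalty periods: ⌈229/30⌉ = 8; penalty = 8 × 2% × A$170,000.00 = A$27,200.00

A$27,200.00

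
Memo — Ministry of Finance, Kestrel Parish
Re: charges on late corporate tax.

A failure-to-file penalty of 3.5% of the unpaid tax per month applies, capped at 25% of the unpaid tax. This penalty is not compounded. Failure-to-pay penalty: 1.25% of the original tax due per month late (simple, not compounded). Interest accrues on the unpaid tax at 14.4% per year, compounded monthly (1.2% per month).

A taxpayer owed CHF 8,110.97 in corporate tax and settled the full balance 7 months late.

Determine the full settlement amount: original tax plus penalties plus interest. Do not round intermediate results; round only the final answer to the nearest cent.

CHF 11,514.21

Failure-to-file: 7 × 3.5% × CHF 8,110.97 = CHF 1,987.19… (under the 25% cap)
Failure-to-pay penalty = 1.25% × CHF 8,110.97 × 7 mo = CHF 709.71…
Interest: CHF 8,110.97 × ((1 + 0.012)^7 − 1) = CHF 8,110.97 × 0.0870852… = CHF 706.3455…
Total = CHF 8,110.97 + CHF 2,696.8975… + CHF 706.3455… = CHF 11,514.21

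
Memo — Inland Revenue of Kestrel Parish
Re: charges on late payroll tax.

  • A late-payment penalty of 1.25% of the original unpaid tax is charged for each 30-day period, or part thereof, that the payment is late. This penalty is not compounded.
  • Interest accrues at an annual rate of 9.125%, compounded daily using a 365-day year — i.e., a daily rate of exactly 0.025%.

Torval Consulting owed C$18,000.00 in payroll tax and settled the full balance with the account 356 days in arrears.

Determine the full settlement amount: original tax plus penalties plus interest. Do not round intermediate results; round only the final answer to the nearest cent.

C$22,375.23

Penalty periods: ⌈356/30⌉ = 12; penalty = 12 × 1.25% × C$18,000.00 = C$2,700.00
Interest: C$18,000.00 × ((1 + 0.00025)^356 − 1) = C$18,000.00 × 0.09306850… = C$1,675.2330…
Total = C$18,000.00 + C$2,700.0000 + C$1,675.2330… = C$22,375.23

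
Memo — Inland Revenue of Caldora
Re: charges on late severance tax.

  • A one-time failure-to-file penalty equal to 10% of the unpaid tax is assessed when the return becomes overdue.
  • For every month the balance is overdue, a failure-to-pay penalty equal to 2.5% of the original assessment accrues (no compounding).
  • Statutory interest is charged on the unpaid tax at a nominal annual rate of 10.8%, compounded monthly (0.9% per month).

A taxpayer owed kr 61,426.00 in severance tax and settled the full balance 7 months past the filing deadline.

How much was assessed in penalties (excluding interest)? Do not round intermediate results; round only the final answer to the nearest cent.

Failure-to-file penalty: 10% × kr 61,426.00 = kr 6,142.60
Failure-to-pay penalty: 7 × 2.5% × kr 61,426.00 = kr 10,749.55
Total penalty = kr 6,142.60 + kr 10,749.55 = kr 16,892.15

kr 16,892.15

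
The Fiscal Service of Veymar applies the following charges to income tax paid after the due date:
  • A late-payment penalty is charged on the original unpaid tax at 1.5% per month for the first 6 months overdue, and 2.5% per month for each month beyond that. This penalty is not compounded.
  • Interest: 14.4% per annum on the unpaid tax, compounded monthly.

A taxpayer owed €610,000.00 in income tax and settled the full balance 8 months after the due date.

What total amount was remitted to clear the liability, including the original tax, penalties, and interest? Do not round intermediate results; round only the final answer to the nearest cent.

€756,479.44

Penalty, months 1–6: 6 × 1.5% × €610,000.00 = €54,900.00
Penalty, months 7–8: 2 × 2.5% × €610,000.00 = €30,500.00
Interest (14.4%/yr ÷ 12 = 1.2%/month): €610,000.00 × ((1 + 0.012)^8 − 1) = €61,079.4425…
Total = €610,000.00 + €85,400.0000 + €61,079.4425… = €756,479.44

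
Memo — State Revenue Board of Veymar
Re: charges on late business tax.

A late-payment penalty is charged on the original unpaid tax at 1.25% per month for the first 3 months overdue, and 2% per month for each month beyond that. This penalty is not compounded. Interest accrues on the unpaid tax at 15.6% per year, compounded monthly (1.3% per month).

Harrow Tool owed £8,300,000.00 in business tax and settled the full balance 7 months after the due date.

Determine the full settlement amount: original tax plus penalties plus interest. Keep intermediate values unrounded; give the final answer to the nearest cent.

£10,060,653.29

Penalty, months 1–3: 3 × 1.25% × £8,300,000.00 = £311,250.00
Penalty, months 4–7: 4 × 2% × £8,300,000.00 = £664,000.00
Interest: £8,300,000.00 × ((1 + 0.013)^7 − 1) = £8,300,000.00 × 0.0946269… = £785,403.2905…
Total = £8,300,000.00 + £975,250.0000 + £785,403.2905… = £10,060,653.29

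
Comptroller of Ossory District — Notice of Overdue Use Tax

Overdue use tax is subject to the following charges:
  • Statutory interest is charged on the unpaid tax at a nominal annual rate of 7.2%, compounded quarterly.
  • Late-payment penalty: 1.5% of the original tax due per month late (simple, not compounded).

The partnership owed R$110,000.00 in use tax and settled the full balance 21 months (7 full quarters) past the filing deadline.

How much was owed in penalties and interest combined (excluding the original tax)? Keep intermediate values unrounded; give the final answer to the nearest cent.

R$49,281.30

Late-payment penalty = 1.5% × R$110,000.00 × 21 mo = R$34,650.00
Interest (7.2%/yr ÷ 4 = 1.8%/quarter): R$110,000.00 × ((1 + 0.018)^7 − 1) = R$14,631.3017…
Penalties + interest = R$34,650.0000 + R$14,631.3017… = R$49,281.30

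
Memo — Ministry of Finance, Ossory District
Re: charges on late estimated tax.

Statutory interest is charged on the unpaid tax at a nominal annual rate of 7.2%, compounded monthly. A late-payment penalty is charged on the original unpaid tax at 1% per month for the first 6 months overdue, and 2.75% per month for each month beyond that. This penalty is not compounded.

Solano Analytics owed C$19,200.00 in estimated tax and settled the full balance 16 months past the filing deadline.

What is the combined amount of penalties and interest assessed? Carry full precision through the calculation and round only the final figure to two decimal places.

C$8,360.51

Penalty, months 1–6: 6 × 1% × C$19,200.00 = C$1,152.00
Penalty, months 7–16: 10 × 2.75% × C$19,200.00 = C$5,280.00
Interest (7.2%/yr ÷ 12 = 0.6%/month): C$19,200.00 × ((1 + 0.006)^16 − 1) = C$1,928.5124…
Penalties + interest = C$6,432.0000 + C$1,928.5124… = C$8,360.51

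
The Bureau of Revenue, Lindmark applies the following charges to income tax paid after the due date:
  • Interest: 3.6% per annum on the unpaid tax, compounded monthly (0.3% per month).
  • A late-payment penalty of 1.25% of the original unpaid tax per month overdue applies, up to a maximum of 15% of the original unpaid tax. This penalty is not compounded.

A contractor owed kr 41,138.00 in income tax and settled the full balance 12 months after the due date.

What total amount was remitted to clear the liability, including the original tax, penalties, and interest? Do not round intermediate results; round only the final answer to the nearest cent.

Penalty (uncapped): 12 × 1.25% × kr 41,138.00 = kr 6,170.70; cap = 15% × kr 41,138.00 = kr 6,170.70 → penalty = kr 6,170.70
Interest: kr 41,138.00 × ((1 + 0.003)^12 − 1) = kr 41,138.00 × 0.0366000… = kr 1,505.6500…
Total = kr 41,138.00 + kr 6,170.7000 + kr 1,505.6500… = kr 48,814.35

kr 48,814.35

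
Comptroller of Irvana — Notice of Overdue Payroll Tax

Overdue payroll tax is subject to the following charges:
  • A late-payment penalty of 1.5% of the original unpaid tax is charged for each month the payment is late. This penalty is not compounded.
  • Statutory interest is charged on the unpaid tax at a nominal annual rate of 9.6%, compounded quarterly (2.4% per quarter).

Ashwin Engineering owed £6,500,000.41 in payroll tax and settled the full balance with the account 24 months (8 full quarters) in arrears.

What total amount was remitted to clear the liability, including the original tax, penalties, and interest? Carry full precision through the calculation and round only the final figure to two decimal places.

£10,198,018.47

Late-payment penalty = 1.5% × £6,500,000.41 × 24 mo = £2,340,000.15…
Interest: £6,500,000.41 × ((1 + 0.024)^8 − 1) = £6,500,000.41 × 0.2089258… = £1,358,017.9132…
Total = £6,500,000.41 + £2,340,000.1476 + £1,358,017.9132… = £10,198,018.47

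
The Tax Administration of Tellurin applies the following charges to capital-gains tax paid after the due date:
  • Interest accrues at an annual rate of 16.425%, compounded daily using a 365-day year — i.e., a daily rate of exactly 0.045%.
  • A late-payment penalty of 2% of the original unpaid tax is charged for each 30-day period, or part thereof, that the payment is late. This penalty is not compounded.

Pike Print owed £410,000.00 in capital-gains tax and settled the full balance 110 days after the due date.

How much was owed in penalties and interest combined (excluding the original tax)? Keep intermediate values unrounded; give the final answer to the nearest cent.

£53,600.90

Penalty periods: ⌈110/30⌉ = 4; penalty = 4 × 2% × £410,000.00 = £32,800.00
Interest: £410,000.00 × ((1 + 0.00045)^110 − 1) = £410,000.00 × 0.05073389… = £20,800.8962…
Penalties + interest = £32,800.0000 + £20,800.8962… = £53,600.90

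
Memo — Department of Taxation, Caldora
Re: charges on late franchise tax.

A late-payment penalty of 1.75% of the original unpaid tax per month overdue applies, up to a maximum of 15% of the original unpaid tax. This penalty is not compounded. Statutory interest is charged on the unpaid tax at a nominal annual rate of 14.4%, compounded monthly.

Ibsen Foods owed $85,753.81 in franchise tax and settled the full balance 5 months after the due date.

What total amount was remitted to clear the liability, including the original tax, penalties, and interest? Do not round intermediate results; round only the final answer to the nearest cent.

$98,527.47

Penalty: 5 × 1.75% × $85,753.81 = $7,503.46… (below the 15% cap of $12,863.07…)
Interest (14.4%/yr ÷ 12 = 1.2%/month): $85,753.81 × ((1 + 0.012)^5 − 1) = $5,270.2048…
Total = $85,753.81 + $7,503.4584… + $5,270.2048… = $98,527.47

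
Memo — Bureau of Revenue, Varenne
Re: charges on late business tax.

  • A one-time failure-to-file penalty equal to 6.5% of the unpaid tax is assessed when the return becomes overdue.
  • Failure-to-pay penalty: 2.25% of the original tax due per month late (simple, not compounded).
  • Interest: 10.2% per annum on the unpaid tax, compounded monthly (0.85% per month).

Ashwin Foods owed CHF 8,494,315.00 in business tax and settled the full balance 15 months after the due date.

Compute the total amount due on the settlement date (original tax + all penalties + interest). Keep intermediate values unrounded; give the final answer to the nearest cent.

CHF 13,063,177.16

Failure-to-file penalty: 6.5% × CHF 8,494,315.00 = CHF 552,130.48…
Failure-to-pay penalty = 2.25% × CHF 8,494,315.00 × 15 mo = CHF 2,866,831.31…
Interest: CHF 8,494,315.00 × ((1 + 0.0085)^15 − 1) = CHF 8,494,315.00 × 0.1353729… = CHF 1,149,900.3729…
Total = CHF 8,494,315.00 + CHF 3,418,961.7875 + CHF 1,149,900.3729… = CHF 13,063,177.16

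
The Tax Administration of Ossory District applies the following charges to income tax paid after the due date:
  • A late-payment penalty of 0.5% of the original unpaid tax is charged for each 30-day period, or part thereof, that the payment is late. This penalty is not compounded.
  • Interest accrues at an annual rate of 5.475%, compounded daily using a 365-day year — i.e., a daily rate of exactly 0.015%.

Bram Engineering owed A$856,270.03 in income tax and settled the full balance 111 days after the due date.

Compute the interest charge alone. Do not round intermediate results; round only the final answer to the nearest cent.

A$14,375.16

Interest: A$856,270.03 × ((1 + 0.00015)^111 − 1) = A$856,270.03 × 0.01678811… = A$14,375.1590…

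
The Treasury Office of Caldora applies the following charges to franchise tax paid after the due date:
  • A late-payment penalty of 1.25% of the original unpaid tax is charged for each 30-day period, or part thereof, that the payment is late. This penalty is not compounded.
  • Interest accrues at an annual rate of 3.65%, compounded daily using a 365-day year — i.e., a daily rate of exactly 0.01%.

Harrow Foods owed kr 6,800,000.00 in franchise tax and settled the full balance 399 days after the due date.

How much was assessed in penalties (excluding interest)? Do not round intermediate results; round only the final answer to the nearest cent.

Penalty periods: ⌈399/30⌉ = 14; penalty = 14 × 1.25% × kr 6,800,000.00 = kr 1,190,000.00

kr 1,190,000.00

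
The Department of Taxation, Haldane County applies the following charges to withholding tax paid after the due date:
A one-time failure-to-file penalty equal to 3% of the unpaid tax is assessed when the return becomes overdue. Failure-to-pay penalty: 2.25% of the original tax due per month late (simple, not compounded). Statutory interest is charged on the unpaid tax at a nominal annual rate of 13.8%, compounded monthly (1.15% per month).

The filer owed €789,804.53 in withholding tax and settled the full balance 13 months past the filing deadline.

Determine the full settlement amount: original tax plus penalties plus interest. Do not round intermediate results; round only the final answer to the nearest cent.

Failure-to-file penalty: 3% × €789,804.53 = €23,694.14…
Failure-to-pay penalty: 13 × 2.25% × €789,804.53 = €231,017.83…
Interest: €789,804.53 × ((1 + 0.0115)^13 − 1) = €789,804.53 × 0.1602632… = €126,576.6318…
Total = €789,804.53 + €254,711.9609… + €126,576.6318… = €1,171,093.12

€1,171,093.12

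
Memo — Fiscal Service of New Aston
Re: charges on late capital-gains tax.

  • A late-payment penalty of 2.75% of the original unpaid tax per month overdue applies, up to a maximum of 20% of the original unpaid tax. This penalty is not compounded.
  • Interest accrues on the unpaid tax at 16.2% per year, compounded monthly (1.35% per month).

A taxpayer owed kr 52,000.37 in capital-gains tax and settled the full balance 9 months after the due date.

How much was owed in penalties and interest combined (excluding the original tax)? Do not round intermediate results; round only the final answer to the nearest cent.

kr 17,070.26

Penalty (uncapped): 9 × 2.75% × kr 52,000.37 = kr 12,870.09…; cap = 20% × kr 52,000.37 = kr 10,400.07… → penalty = kr 10,400.07…
Interest: kr 52,000.37 × ((1 + 0.0135)^9 − 1) = kr 52,000.37 × 0.1282719… = kr 6,670.1870…
Penalties + interest = kr 10,400.0740 + kr 6,670.1870… = kr 17,070.26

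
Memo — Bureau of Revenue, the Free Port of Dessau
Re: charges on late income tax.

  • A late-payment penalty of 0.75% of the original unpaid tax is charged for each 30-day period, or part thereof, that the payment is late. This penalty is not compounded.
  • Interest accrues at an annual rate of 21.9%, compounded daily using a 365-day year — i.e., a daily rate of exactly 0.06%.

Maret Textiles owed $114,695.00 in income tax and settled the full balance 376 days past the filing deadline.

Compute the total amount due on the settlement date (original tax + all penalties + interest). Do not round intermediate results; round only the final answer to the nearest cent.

$154,894.40

Penalty periods: ⌈376/30⌉ = 13; penalty = 13 × 0.75% × $114,695.00 = $11,182.76…
Interest: $114,695.00 × ((1 + 0.0006)^376 − 1) = $114,695.00 × 0.25298956… = $29,016.6380…
Total = $114,695.00 + $11,182.7625 + $29,016.6380… = $154,894.40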